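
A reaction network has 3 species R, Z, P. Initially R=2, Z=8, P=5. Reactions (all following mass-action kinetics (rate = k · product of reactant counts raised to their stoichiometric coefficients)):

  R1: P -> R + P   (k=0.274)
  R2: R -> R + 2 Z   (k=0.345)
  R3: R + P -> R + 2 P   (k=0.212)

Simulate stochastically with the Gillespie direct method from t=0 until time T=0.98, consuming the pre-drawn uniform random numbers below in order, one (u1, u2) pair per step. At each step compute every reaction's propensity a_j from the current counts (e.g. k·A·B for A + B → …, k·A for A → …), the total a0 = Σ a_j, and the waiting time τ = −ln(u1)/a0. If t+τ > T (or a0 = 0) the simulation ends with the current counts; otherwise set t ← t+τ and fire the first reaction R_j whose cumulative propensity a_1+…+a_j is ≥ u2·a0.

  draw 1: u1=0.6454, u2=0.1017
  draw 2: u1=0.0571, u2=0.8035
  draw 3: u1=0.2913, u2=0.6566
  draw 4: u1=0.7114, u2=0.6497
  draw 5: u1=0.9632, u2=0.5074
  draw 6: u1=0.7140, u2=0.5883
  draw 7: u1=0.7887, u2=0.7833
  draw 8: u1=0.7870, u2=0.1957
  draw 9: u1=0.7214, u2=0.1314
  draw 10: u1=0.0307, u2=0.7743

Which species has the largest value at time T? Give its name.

t=0.000: R=2 Z=8 P=5
Draw 1: a1=1.370, a2=0.690, a3=2.120, a0=4.180; τ=−ln(0.6454)/4.180=0.105 → t=0.105; u2·a0=0.1017·4.180=0.425 ≤ a1=1.370 → R1 fires; R=3 Z=8 P=5
Draw 2: a1=1.370, a2=1.035, a3=3.180, a0=5.585; τ=−ln(0.0571)/5.585=0.513 → t=0.617; u2·a0=0.8035·5.585=4.488; a1+a2=2.405 < 4.488 ≤ a1+…+a3=5.585 → R3 fires; R=3 Z=8 P=6
Draw 3: a1=1.644, a2=1.035, a3=3.816, a0=6.495; τ=−ln(0.2913)/6.495=0.190 → t=0.807; u2·a0=0.6566·6.495=4.265; a1+a2=2.679 < 4.265 ≤ a1+…+a3=6.495 → R3 fires; R=3 Z=8 P=7
Draw 4: a1=1.918, a2=1.035, a3=4.452, a0=7.405; τ=−ln(0.7114)/7.405=0.046 → t=0.853; u2·a0=0.6497·7.405=4.811; a1+a2=2.953 < 4.811 ≤ a1+…+a3=7.405 → R3 fires; R=3 Z=8 P=8
Draw 5: a1=2.192, a2=1.035, a3=5.088, a0=8.315; τ=−ln(0.9632)/8.315=0.005 → t=0.858; u2·a0=0.5074·8.315=4.219; a1+a2=3.227 < 4.219 ≤ a1+…+a3=8.315 → R3 fires; R=3 Z=8 P=9
Draw 6: a1=2.466, a2=1.035, a3=5.724, a0=9.225; τ=−ln(0.7140)/9.225=0.037 → t=0.894; u2·a0=0.5883·9.225=5.427; a1+a2=3.501 < 5.427 ≤ a1+…+a3=9.225 → R3 fires; R=3 Z=8 P=10
Draw 7: a1=2.740, a2=1.035, a3=6.360, a0=10.135; τ=−ln(0.7887)/10.135=0.023 → t=0.918; u2·a0=0.7833·10.135=7.939; a1+a2=3.775 < 7.939 ≤ a1+…+a3=10.135 → R3 fires; R=3 Z=8 P=11
Draw 8: a1=3.014, a2=1.035, a3=6.996, a0=11.045; τ=−ln(0.7870)/11.045=0.022 → t=0.939; u2·a0=0.1957·11.045=2.162 ≤ a1=3.014 → R1 fires; R=4 Z=8 P=11
Draw 9: a1=3.014, a2=1.380, a3=9.328, a0=13.722; τ=−ln(0.7214)/13.722=0.024 → t=0.963; u2·a0=0.1314·13.722=1.803 ≤ a1=3.014 → R1 fires; R=5 Z=8 P=11
Draw 10: a1=3.014, a2=1.725, a3=11.660, a0=16.399; τ=−ln(0.0307)/16.399=0.212 → t=1.176 > T=0.98: stop.
At T=0.98: R=5 Z=8 P=11; the largest is P.

Dominant species at T: P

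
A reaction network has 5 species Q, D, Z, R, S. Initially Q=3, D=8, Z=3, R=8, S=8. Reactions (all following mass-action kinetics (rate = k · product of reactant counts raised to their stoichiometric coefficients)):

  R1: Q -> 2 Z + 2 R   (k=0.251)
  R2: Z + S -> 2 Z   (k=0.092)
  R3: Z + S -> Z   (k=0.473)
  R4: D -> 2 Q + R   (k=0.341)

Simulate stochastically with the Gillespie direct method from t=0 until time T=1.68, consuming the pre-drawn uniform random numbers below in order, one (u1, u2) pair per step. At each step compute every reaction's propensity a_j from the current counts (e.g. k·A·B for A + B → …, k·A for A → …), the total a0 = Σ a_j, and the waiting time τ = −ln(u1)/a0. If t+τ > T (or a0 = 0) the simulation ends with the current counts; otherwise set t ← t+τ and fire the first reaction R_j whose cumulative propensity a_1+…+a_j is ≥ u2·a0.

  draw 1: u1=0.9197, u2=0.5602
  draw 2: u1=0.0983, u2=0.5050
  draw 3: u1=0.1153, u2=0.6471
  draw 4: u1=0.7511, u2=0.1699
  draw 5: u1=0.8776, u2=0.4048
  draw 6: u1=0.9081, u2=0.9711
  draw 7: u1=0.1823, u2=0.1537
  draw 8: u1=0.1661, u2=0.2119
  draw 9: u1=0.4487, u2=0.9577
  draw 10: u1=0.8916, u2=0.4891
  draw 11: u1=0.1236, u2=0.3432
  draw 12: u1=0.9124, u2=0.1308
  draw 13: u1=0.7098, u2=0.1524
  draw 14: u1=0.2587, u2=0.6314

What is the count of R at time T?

R at T = 16

t=0.000: Q=3 D=8 Z=3 R=8 S=8
Draw 1: a1=0.753, a2=2.208, a3=11.352, a4=2.728, a0=17.041; τ=−ln(0.9197)/17.041=0.005 → t=0.005; u2·a0=0.5602·17.041=9.546; a1+a2=2.961 < 9.546 ≤ a1+…+a3=14.313 → R3 fires; Q=3 D=8 Z=3 R=8 S=7
Draw 2: a1=0.753, a2=1.932, a3=9.933, a4=2.728, a0=15.346; τ=−ln(0.0983)/15.346=0.151 → t=0.156; u2·a0=0.5050·15.346=7.750; a1+a2=2.685 < 7.750 ≤ a1+…+a3=12.618 → R3 fires; Q=3 D=8 Z=3 R=8 S=6
Draw 3: a1=0.753, a2=1.656, a3=8.514, a4=2.728, a0=13.651; τ=−ln(0.1153)/13.651=0.158 → t=0.314; u2·a0=0.6471·13.651=8.834; a1+a2=2.409 < 8.834 ≤ a1+…+a3=10.923 → R3 fires; Q=3 D=8 Z=3 R=8 S=5
Draw 4: a1=0.753, a2=1.380, a3=7.095, a4=2.728, a0=11.956; τ=−ln(0.7511)/11.956=0.024 → t=0.338; u2·a0=0.1699·11.956=2.031; a1=0.753 < 2.031 ≤ a1+a2=2.133 → R2 fires; Q=3 D=8 Z=4 R=8 S=4
Draw 5: a1=0.753, a2=1.472, a3=7.568, a4=2.728, a0=12.521; τ=−ln(0.8776)/12.521=0.010 → t=0.349; u2·a0=0.4048·12.521=5.069; a1+a2=2.225 < 5.069 ≤ a1+…+a3=9.793 → R3 fires; Q=3 D=8 Z=4 R=8 S=3
Draw 6: a1=0.753, a2=1.104, a3=5.676, a4=2.728, a0=10.261; τ=−ln(0.9081)/10.261=0.009 → t=0.358; u2·a0=0.9711·10.261=9.964; a1+…+a3=7.533 < 9.964 ≤ a1+…+a4=10.261 → R4 fires; Q=5 D=7 Z=4 R=9 S=3
Draw 7: a1=1.255, a2=1.104, a3=5.676, a4=2.387, a0=10.422; τ=−ln(0.1823)/10.422=0.163 → t=0.521; u2·a0=0.1537·10.422=1.602; a1=1.255 < 1.602 ≤ a1+a2=2.359 → R2 fires; Q=5 D=7 Z=5 R=9 S=2
Draw 8: a1=1.255, a2=0.920, a3=4.730, a4=2.387, a0=9.292; τ=−ln(0.1661)/9.292=0.193 → t=0.715; u2·a0=0.2119·9.292=1.969; a1=1.255 < 1.969 ≤ a1+a2=2.175 → R2 fires; Q=5 D=7 Z=6 R=9 S=1
Draw 9: a1=1.255, a2=0.552, a3=2.838, a4=2.387, a0=7.032; τ=−ln(0.4487)/7.032=0.114 → t=0.829; u2·a0=0.9577·7.032=6.735; a1+…+a3=4.645 < 6.735 ≤ a1+…+a4=7.032 → R4 fires; Q=7 D=6 Z=6 R=10 S=1
Draw 10: a1=1.757, a2=0.552, a3=2.838, a4=2.046, a0=7.193; τ=−ln(0.8916)/7.193=0.016 → t=0.845; u2·a0=0.4891·7.193=3.518; a1+a2=2.309 < 3.518 ≤ a1+…+a3=5.147 → R3 fires; Q=7 D=6 Z=6 R=10 S=0
Draw 11: a1=1.757, a2=0.000, a3=0.000, a4=2.046, a0=3.803; τ=−ln(0.1236)/3.803=0.550 → t=1.394; u2·a0=0.3432·3.803=1.305 ≤ a1=1.757 → R1 fires; Q=6 D=6 Z=8 R=12 S=0
Draw 12: a1=1.506, a2=0.000, a3=0.000, a4=2.046, a0=3.552; τ=−ln(0.9124)/3.552=0.026 → t=1.420; u2·a0=0.1308·3.552=0.465 ≤ a1=1.506 → R1 fires; Q=5 D=6 Z=10 R=14 S=0
Draw 13: a1=1.255, a2=0.000, a3=0.000, a4=2.046, a0=3.301; τ=−ln(0.7098)/3.301=0.104 → t=1.524; u2·a0=0.1524·3.301=0.503 ≤ a1=1.255 → R1 fires; Q=4 D=6 Z=12 R=16 S=0
Draw 14: a1=1.004, a2=0.000, a3=0.000, a4=2.046, a0=3.050; τ=−ln(0.2587)/3.050=0.443 → t=1.967 > T=1.68: stop.
Read off R at T=1.68: 16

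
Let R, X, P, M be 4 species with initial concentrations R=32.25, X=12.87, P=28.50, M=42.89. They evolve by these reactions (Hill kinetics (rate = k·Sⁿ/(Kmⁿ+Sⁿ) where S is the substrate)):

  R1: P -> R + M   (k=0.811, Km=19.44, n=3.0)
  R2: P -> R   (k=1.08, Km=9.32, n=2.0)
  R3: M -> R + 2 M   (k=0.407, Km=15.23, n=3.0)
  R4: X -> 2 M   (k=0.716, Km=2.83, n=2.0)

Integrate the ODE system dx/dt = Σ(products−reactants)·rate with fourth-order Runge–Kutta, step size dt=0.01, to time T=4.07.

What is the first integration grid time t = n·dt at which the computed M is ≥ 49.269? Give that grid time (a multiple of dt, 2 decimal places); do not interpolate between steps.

RK4 with dt=0.01: 407 steps to T=4.07. Trajectory (selected grid times):
t=0.00: R=32.25 X=12.87 P=28.50 M=42.89
t=0.45: R=33.14 X=12.56 P=27.79 M=43.95
t=0.90: R=34.02 X=12.26 P=27.08 M=45.01
t=1.36: R=34.91 X=11.94 P=26.37 M=46.09
t=1.81: R=35.78 X=11.64 P=25.68 M=47.13
t=2.26: R=36.63 X=11.34 P=25.00 M=48.17
t=2.71: R=37.48 X=11.03 P=24.33 M=49.19
t=2.74: R=37.54 X=11.01 P=24.29 M=49.26
t=2.75: R=37.56 X=11.01 P=24.27 M=49.29
t=3.17: R=38.34 X=10.72 P=23.66 M=50.24
t=3.62: R=39.17 X=10.42 P=23.01 M=51.25
t=4.07: R=39.99 X=10.12 P=22.37 M=52.25
M(2.74)=49.263 < 49.269 but M(2.75)=49.286 ≥ 49.269, so the first grid time is t=2.75.

Threshold first reached at t = 2.75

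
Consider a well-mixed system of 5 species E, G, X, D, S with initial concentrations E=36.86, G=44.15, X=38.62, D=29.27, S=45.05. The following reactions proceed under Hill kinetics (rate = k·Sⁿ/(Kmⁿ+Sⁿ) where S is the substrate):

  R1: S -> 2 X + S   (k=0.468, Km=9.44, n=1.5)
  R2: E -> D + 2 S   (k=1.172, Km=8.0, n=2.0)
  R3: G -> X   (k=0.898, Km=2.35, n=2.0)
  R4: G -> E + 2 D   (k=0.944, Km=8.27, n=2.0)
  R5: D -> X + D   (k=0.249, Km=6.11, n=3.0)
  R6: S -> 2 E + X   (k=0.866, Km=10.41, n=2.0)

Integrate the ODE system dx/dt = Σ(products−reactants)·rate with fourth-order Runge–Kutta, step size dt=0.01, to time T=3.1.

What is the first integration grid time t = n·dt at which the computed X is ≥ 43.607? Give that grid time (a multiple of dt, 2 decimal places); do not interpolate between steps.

Threshold first reached at t = 1.77

RK4 with dt=0.01: 310 steps to T=3.1. Trajectory (selected grid times):
t=0.00: E=36.86 G=44.15 X=38.62 D=29.27 S=45.05
t=0.34: E=37.35 G=43.54 X=39.58 D=30.27 S=45.53
t=0.69: E=37.85 G=42.90 X=40.57 D=31.30 S=46.03
t=1.03: E=38.34 G=42.29 X=41.53 D=32.30 S=46.51
t=1.38: E=38.84 G=41.66 X=42.52 D=33.33 S=47.01
t=1.72: E=39.33 G=41.05 X=43.48 D=34.33 S=47.49
t=1.76: E=39.39 G=40.97 X=43.59 D=34.45 S=47.55
t=1.77: E=39.40 G=40.96 X=43.62 D=34.48 S=47.56
t=2.07: E=39.83 G=40.41 X=44.47 D=35.36 S=47.99
t=2.41: E=40.32 G=39.80 X=45.43 D=36.36 S=48.48
t=2.76: E=40.82 G=39.17 X=46.42 D=37.39 S=48.98
t=3.10: E=41.31 G=38.56 X=47.39 D=38.38 S=49.46
X(1.76)=43.590 < 43.607 but X(1.77)=43.618 ≥ 43.607, so the first grid time is t=1.77.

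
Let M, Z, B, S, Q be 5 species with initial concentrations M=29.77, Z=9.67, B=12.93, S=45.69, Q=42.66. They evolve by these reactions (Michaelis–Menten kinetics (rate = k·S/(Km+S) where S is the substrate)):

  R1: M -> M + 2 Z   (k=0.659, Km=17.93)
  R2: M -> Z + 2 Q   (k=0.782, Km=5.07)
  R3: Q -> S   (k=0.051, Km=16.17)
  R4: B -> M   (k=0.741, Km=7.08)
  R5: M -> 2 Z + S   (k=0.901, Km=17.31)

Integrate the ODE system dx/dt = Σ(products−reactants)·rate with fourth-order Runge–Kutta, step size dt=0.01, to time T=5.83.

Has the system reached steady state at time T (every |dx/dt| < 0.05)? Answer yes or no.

RK4 with dt=0.01: 583 steps to T=5.83. Trajectory (selected grid times):
t=0.00: M=29.77 Z=9.67 B=12.93 S=45.69 Q=42.66
t=0.65: M=29.28 Z=11.38 B=12.62 S=46.08 Q=43.50
t=1.30: M=28.78 Z=13.07 B=12.31 S=46.47 Q=44.34
t=1.94: M=28.30 Z=14.73 B=12.01 S=46.86 Q=45.17
t=2.59: M=27.81 Z=16.41 B=11.71 S=47.24 Q=46.01
t=3.24: M=27.32 Z=18.08 B=11.41 S=47.63 Q=46.84
t=3.89: M=26.83 Z=19.74 B=11.12 S=48.01 Q=47.67
t=4.53: M=26.35 Z=21.36 B=10.83 S=48.38 Q=48.49
t=5.18: M=25.86 Z=23.00 B=10.54 S=48.76 Q=49.32
t=5.83: M=25.37 Z=24.62 B=10.25 S=49.14 Q=50.14
Rates at T: R1=0.3861, R2=0.6518, R3=0.0386, R4=0.4383, R5=0.5356
dx/dt at T (Σ net stoichiometry × rate): M=-0.7490, Z=+2.4952, B=-0.4383, S=+0.5742, Q=+1.2650
Largest |dx/dt| is |+2.4952| (Z) ≥ 0.05 → not steady.

Steady state at T: no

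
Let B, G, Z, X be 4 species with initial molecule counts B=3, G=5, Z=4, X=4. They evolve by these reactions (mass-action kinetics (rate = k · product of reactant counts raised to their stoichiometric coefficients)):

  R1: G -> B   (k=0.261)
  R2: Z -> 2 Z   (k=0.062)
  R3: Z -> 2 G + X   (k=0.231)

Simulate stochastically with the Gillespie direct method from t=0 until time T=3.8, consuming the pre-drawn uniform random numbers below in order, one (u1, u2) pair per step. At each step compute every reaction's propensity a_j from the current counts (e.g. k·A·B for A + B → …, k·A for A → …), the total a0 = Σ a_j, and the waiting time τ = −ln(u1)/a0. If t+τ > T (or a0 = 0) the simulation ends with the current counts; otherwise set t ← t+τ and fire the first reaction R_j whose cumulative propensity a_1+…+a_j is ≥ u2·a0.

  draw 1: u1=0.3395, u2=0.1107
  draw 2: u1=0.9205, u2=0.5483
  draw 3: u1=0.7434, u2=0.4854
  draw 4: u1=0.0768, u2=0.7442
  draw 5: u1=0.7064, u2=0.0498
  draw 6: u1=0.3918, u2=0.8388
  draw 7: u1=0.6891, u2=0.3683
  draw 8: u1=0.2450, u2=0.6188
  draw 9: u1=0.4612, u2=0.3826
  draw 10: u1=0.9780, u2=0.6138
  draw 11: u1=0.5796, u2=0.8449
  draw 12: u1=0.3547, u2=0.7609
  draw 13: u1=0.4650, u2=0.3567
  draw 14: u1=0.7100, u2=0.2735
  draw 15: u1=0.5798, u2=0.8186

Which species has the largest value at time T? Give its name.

t=0.000: B=3 G=5 Z=4 X=4
Draw 1: a1=1.305, a2=0.248, a3=0.924, a0=2.477; τ=−ln(0.3395)/2.477=0.436 → t=0.436; u2·a0=0.1107·2.477=0.274 ≤ a1=1.305 → R1 fires; B=4 G=4 Z=4 X=4
Draw 2: a1=1.044, a2=0.248, a3=0.924, a0=2.216; τ=−ln(0.9205)/2.216=0.037 → t=0.474; u2·a0=0.5483·2.216=1.215; a1=1.044 < 1.215 ≤ a1+a2=1.292 → R2 fires; B=4 G=4 Z=5 X=4
Draw 3: a1=1.044, a2=0.310, a3=1.155, a0=2.509; τ=−ln(0.7434)/2.509=0.118 → t=0.592; u2·a0=0.4854·2.509=1.218; a1=1.044 < 1.218 ≤ a1+a2=1.354 → R2 fires; B=4 G=4 Z=6 X=4
Draw 4: a1=1.044, a2=0.372, a3=1.386, a0=2.802; τ=−ln(0.0768)/2.802=0.916 → t=1.508; u2·a0=0.7442·2.802=2.085; a1+a2=1.416 < 2.085 ≤ a1+…+a3=2.802 → R3 fires; B=4 G=6 Z=5 X=5
Draw 5: a1=1.566, a2=0.310, a3=1.155, a0=3.031; τ=−ln(0.7064)/3.031=0.115 → t=1.622; u2·a0=0.0498·3.031=0.151 ≤ a1=1.566 → R1 fires; B=5 G=5 Z=5 X=5
Draw 6: a1=1.305, a2=0.310, a3=1.155, a0=2.770; τ=−ln(0.3918)/2.770=0.338 → t=1.961; u2·a0=0.8388·2.770=2.323; a1+a2=1.615 < 2.323 ≤ a1+…+a3=2.770 → R3 fires; B=5 G=7 Z=4 X=6
Draw 7: a1=1.827, a2=0.248, a3=0.924, a0=2.999; τ=−ln(0.6891)/2.999=0.124 → t=2.085; u2·a0=0.3683·2.999=1.105 ≤ a1=1.827 → R1 fires; B=6 G=6 Z=4 X=6
Draw 8: a1=1.566, a2=0.248, a3=0.924, a0=2.738; τ=−ln(0.2450)/2.738=0.514 → t=2.598; u2·a0=0.6188·2.738=1.694; a1=1.566 < 1.694 ≤ a1+a2=1.814 → R2 fires; B=6 G=6 Z=5 X=6
Draw 9: a1=1.566, a2=0.310, a3=1.155, a0=3.031; τ=−ln(0.4612)/3.031=0.255 → t=2.854; u2·a0=0.3826·3.031=1.160 ≤ a1=1.566 → R1 fires; B=7 G=5 Z=5 X=6
Draw 10: a1=1.305, a2=0.310, a3=1.155, a0=2.770; τ=−ln(0.9780)/2.770=0.008 → t=2.862; u2·a0=0.6138·2.770=1.700; a1+a2=1.615 < 1.700 ≤ a1+…+a3=2.770 → R3 fires; B=7 G=7 Z=4 X=7
Draw 11: a1=1.827, a2=0.248, a3=0.924, a0=2.999; τ=−ln(0.5796)/2.999=0.182 → t=3.044; u2·a0=0.8449·2.999=2.534; a1+a2=2.075 < 2.534 ≤ a1+…+a3=2.999 → R3 fires; B=7 G=9 Z=3 X=8
Draw 12: a1=2.349, a2=0.186, a3=0.693, a0=3.228; τ=−ln(0.3547)/3.228=0.321 → t=3.365; u2·a0=0.7609·3.228=2.456; a1=2.349 < 2.456 ≤ a1+a2=2.535 → R2 fires; B=7 G=9 Z=4 X=8
Draw 13: a1=2.349, a2=0.248, a3=0.924, a0=3.521; τ=−ln(0.4650)/3.521=0.217 → t=3.582; u2·a0=0.3567·3.521=1.256 ≤ a1=2.349 → R1 fires; B=8 G=8 Z=4 X=8
Draw 14: a1=2.088, a2=0.248, a3=0.924, a0=3.260; τ=−ln(0.7100)/3.260=0.105 → t=3.687; u2·a0=0.2735·3.260=0.892 ≤ a1=2.088 → R1 fires; B=9 G=7 Z=4 X=8
Draw 15: a1=1.827, a2=0.248, a3=0.924, a0=2.999; τ=−ln(0.5798)/2.999=0.182 → t=3.869 > T=3.8: stop.
At T=3.8: B=9 G=7 Z=4 X=8; the largest is B.

Dominant species at T: B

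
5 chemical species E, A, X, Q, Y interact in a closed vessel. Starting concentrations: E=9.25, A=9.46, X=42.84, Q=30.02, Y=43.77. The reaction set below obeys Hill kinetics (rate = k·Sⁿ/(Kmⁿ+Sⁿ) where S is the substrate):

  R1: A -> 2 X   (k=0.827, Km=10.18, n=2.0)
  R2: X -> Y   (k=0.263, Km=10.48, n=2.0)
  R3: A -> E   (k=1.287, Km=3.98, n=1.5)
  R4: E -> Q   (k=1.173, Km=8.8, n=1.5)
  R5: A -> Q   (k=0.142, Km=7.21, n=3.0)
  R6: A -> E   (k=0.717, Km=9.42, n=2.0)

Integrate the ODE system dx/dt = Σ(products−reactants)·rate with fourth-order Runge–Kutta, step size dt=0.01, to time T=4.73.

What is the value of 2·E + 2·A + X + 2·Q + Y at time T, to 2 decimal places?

Check how each reaction changes W = 2·E + 2·A + X + 2·Q + Y (weight of products minus weight of reactants):
R1: A -> 2 X: (1·2) − (2·1) = 2 − 2 = 0
R2: X -> Y: (1·1) − (1·1) = 1 − 1 = 0
R3: A -> E: (2·1) − (2·1) = 2 − 2 = 0
R4: E -> Q: (2·1) − (2·1) = 2 − 2 = 0
R5: A -> Q: (2·1) − (2·1) = 2 − 2 = 0
R6: A -> E: (2·1) − (2·1) = 2 − 2 = 0
Every reaction leaves W unchanged, so W is conserved and no simulation is needed: W(T) = W(0) = 2·9.25 + 2·9.46 + 42.84 + 2·30.02 + 43.77 = 184.07

Value at T = 184.07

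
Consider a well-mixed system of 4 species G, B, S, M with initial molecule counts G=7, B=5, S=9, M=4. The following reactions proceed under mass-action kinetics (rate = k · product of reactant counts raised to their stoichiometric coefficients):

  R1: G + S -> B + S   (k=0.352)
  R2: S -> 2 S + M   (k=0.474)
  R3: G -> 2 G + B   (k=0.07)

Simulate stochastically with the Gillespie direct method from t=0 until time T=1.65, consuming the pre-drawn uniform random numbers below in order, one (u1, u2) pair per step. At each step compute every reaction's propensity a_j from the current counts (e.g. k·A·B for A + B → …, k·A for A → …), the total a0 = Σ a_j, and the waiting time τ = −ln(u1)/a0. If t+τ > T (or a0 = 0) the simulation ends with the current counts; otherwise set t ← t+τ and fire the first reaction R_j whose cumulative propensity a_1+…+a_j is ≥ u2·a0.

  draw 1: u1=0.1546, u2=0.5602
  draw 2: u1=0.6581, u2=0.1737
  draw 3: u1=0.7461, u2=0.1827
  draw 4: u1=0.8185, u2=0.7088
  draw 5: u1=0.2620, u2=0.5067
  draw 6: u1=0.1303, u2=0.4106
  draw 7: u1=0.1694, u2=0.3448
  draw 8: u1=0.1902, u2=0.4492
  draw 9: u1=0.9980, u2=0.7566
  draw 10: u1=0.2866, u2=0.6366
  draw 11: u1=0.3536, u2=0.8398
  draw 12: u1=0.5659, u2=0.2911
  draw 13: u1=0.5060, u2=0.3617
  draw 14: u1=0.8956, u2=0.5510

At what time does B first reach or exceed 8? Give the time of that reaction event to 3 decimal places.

t=0.000: G=7 B=5 S=9 M=4
Draw 1: a1=22.176, a2=4.266, a3=0.490, a0=26.932; τ=−ln(0.1546)/26.932=0.069 → t=0.069; u2·a0=0.5602·26.932=15.087 ≤ a1=22.176 → R1 fires; G=6 B=6 S=9 M=4
Draw 2: a1=19.008, a2=4.266, a3=0.420, a0=23.694; τ=−ln(0.6581)/23.694=0.018 → t=0.087; u2·a0=0.1737·23.694=4.116 ≤ a1=19.008 → R1 fires; G=5 B=7 S=9 M=4
Draw 3: a1=15.840, a2=4.266, a3=0.350, a0=20.456; τ=−ln(0.7461)/20.456=0.014 → t=0.101; u2·a0=0.1827·20.456=3.737 ≤ a1=15.840 → R1 fires; G=4 B=8 S=9 M=4
Draw 4: a1=12.672, a2=4.266, a3=0.280, a0=17.218; τ=−ln(0.8185)/17.218=0.012 → t=0.113; u2·a0=0.7088·17.218=12.204 ≤ a1=12.672 → R1 fires; G=3 B=9 S=9 M=4
Draw 5: a1=9.504, a2=4.266, a3=0.210, a0=13.980; τ=−ln(0.2620)/13.980=0.096 → t=0.209; u2·a0=0.5067·13.980=7.084 ≤ a1=9.504 → R1 fires; G=2 B=10 S=9 M=4
Draw 6: a1=6.336, a2=4.266, a3=0.140, a0=10.742; τ=−ln(0.1303)/10.742=0.190 → t=0.398; u2·a0=0.4106·10.742=4.411 ≤ a1=6.336 → R1 fires; G=1 B=11 S=9 M=4
Draw 7: a1=3.168, a2=4.266, a3=0.070, a0=7.504; τ=−ln(0.1694)/7.504=0.237 → t=0.635; u2·a0=0.3448·7.504=2.587 ≤ a1=3.168 → R1 fires; G=0 B=12 S=9 M=4
Draw 8: a1=0.000, a2=4.266, a3=0.000, a0=4.266; τ=−ln(0.1902)/4.266=0.389 → t=1.024; u2·a0=0.4492·4.266=1.916; a1=0.000 < 1.916 ≤ a1+a2=4.266 → R2 fires; G=0 B=12 S=10 M=5
Draw 9: a1=0.000, a2=4.740, a3=0.000, a0=4.740; τ=−ln(0.9980)/4.740=0.000 → t=1.025; u2·a0=0.7566·4.740=3.586; a1=0.000 < 3.586 ≤ a1+a2=4.740 → R2 fires; G=0 B=12 S=11 M=6
Draw 10: a1=0.000, a2=5.214, a3=0.000, a0=5.214; τ=−ln(0.2866)/5.214=0.240 → t=1.264; u2·a0=0.6366·5.214=3.319; a1=0.000 < 3.319 ≤ a1+a2=5.214 → R2 fires; G=0 B=12 S=12 M=7
Draw 11: a1=0.000, a2=5.688, a3=0.000, a0=5.688; τ=−ln(0.3536)/5.688=0.183 → t=1.447; u2·a0=0.8398·5.688=4.777; a1=0.000 < 4.777 ≤ a1+a2=5.688 → R2 fires; G=0 B=12 S=13 M=8
Draw 12: a1=0.000, a2=6.162, a3=0.000, a0=6.162; τ=−ln(0.5659)/6.162=0.092 → t=1.539; u2·a0=0.2911·6.162=1.794; a1=0.000 < 1.794 ≤ a1+a2=6.162 → R2 fires; G=0 B=12 S=14 M=9
Draw 13: a1=0.000, a2=6.636, a3=0.000, a0=6.636; τ=−ln(0.5060)/6.636=0.103 → t=1.642; u2·a0=0.3617·6.636=2.400; a1=0.000 < 2.400 ≤ a1+a2=6.636 → R2 fires; G=0 B=12 S=15 M=10
Draw 14: a1=0.000, a2=7.110, a3=0.000, a0=7.110; τ=−ln(0.8956)/7.110=0.016 → t=1.658 > T=1.65: stop.
B first becomes ≥ 8 when it reaches 8 at the event at t=0.101.

Threshold first reached at t = 0.101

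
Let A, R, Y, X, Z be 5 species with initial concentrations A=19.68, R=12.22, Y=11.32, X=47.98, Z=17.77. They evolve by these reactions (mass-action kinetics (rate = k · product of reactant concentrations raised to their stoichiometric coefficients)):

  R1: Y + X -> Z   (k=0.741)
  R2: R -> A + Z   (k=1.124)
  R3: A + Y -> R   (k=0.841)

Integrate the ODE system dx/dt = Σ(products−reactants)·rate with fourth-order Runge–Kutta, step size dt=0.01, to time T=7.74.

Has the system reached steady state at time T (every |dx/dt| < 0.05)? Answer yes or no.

RK4 with dt=0.01: 774 steps to T=7.74. Trajectory (selected grid times):
t=0.00: A=19.68 R=12.22 Y=11.32 X=47.98 Z=17.77
t=0.86: A=25.84 R=6.06 Y=0.00 X=40.27 Z=35.25
t=1.72: A=29.60 R=2.30 Y=0.00 X=40.27 Z=39.01
t=2.58: A=31.02 R=0.88 Y=0.00 X=40.27 Z=40.43
t=3.44: A=31.57 R=0.33 Y=0.00 X=40.27 Z=40.98
t=4.30: A=31.77 R=0.13 Y=0.00 X=40.27 Z=41.18
t=5.16: A=31.85 R=0.05 Y=0.00 X=40.27 Z=41.26
t=6.02: A=31.88 R=0.02 Y=0.00 X=40.27 Z=41.29
t=6.88: A=31.89 R=0.01 Y=0.00 X=40.27 Z=41.30
t=7.74: A=31.90 R=0.00 Y=0.00 X=40.27 Z=41.31
Rates at T: R1=0.0000, R2=0.0030, R3=0.0000
dx/dt at T (Σ net stoichiometry × rate): A=+0.0030, R=-0.0030, Y=-0.0000, X=-0.0000, Z=+0.0030
Largest |dx/dt| is |+0.0030| (A) < 0.05 → steady.

Steady state at T: yes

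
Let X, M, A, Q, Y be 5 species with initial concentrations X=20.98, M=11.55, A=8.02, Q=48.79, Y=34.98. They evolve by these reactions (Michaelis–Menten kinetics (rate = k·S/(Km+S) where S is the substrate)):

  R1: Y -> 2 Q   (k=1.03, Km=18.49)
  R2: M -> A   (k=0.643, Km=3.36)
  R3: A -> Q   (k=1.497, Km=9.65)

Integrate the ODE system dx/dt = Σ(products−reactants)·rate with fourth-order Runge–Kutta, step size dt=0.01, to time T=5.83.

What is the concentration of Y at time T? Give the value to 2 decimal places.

RK4 with dt=0.01: 583 steps to T=5.83. Trajectory (selected grid times):
t=0.00: X=20.98 M=11.55 A=8.02 Q=48.79 Y=34.98
t=0.65: X=20.98 M=11.23 A=7.90 Q=50.10 Y=34.54
t=1.30: X=20.98 M=10.91 A=7.79 Q=51.41 Y=34.11
t=1.94: X=20.98 M=10.59 A=7.67 Q=52.69 Y=33.68
t=2.59: X=20.98 M=10.28 A=7.56 Q=53.98 Y=33.25
t=3.24: X=20.98 M=9.96 A=7.45 Q=55.27 Y=32.82
t=3.89: X=20.98 M=9.65 A=7.34 Q=56.54 Y=32.39
t=4.53: X=20.98 M=9.35 A=7.23 Q=57.79 Y=31.97
t=5.18: X=20.98 M=9.04 A=7.12 Q=59.05 Y=31.55
t=5.83: X=20.98 M=8.74 A=7.01 Q=60.31 Y=31.13
Read off Y at T=5.83: 31.13

Y at T = 31.13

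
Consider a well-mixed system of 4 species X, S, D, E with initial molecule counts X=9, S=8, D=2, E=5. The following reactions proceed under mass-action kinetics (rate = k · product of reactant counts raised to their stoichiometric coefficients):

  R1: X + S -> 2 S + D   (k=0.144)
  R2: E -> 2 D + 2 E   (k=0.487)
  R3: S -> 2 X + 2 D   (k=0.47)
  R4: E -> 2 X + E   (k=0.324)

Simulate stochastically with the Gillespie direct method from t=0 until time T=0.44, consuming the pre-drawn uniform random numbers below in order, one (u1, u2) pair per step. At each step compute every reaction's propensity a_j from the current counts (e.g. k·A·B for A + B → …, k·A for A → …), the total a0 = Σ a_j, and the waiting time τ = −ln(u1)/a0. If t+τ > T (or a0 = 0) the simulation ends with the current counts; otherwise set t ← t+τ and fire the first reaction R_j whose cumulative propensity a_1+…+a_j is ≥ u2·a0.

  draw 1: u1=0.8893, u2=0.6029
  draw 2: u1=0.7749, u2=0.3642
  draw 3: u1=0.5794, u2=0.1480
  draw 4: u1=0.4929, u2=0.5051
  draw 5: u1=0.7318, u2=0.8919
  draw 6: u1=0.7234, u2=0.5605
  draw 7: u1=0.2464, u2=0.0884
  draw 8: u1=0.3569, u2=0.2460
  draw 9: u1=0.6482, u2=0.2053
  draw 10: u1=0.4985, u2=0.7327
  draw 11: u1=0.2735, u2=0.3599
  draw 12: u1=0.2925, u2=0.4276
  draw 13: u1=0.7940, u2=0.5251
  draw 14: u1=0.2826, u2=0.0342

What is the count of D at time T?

D at T = 20

t=0.000: X=9 S=8 D=2 E=5
Draw 1: a1=10.368, a2=2.435, a3=3.760, a4=1.620, a0=18.183; τ=−ln(0.8893)/18.183=0.006 → t=0.006; u2·a0=0.6029·18.183=10.963; a1=10.368 < 10.963 ≤ a1+a2=12.803 → R2 fires; X=9 S=8 D=4 E=6
Draw 2: a1=10.368, a2=2.922, a3=3.760, a4=1.944, a0=18.994; τ=−ln(0.7749)/18.994=0.013 → t=0.020; u2·a0=0.3642·18.994=6.918 ≤ a1=10.368 → R1 fires; X=8 S=9 D=5 E=6
Draw 3: a1=10.368, a2=2.922, a3=4.230, a4=1.944, a0=19.464; τ=−ln(0.5794)/19.464=0.028 → t=0.048; u2·a0=0.1480·19.464=2.881 ≤ a1=10.368 → R1 fires; X=7 S=10 D=6 E=6
Draw 4: a1=10.080, a2=2.922, a3=4.700, a4=1.944, a0=19.646; τ=−ln(0.4929)/19.646=0.036 → t=0.084; u2·a0=0.5051·19.646=9.923 ≤ a1=10.080 → R1 fires; X=6 S=11 D=7 E=6
Draw 5: a1=9.504, a2=2.922, a3=5.170, a4=1.944, a0=19.540; τ=−ln(0.7318)/19.540=0.016 → t=0.100; u2·a0=0.8919·19.540=17.428; a1+a2=12.426 < 17.428 ≤ a1+…+a3=17.596 → R3 fires; X=8 S=10 D=9 E=6
Draw 6: a1=11.520, a2=2.922, a3=4.700, a4=1.944, a0=21.086; τ=−ln(0.7234)/21.086=0.015 → t=0.115; u2·a0=0.5605·21.086=11.819; a1=11.520 < 11.819 ≤ a1+a2=14.442 → R2 fires; X=8 S=10 D=11 E=7
Draw 7: a1=11.520, a2=3.409, a3=4.700, a4=2.268, a0=21.897; τ=−ln(0.2464)/21.897=0.064 → t=0.179; u2·a0=0.0884·21.897=1.936 ≤ a1=11.520 → R1 fires; X=7 S=11 D=12 E=7
Draw 8: a1=11.088, a2=3.409, a3=5.170, a4=2.268, a0=21.935; τ=−ln(0.3569)/21.935=0.047 → t=0.226; u2·a0=0.2460·21.935=5.396 ≤ a1=11.088 → R1 fires; X=6 S=12 D=13 E=7
Draw 9: a1=10.368, a2=3.409, a3=5.640, a4=2.268, a0=21.685; τ=−ln(0.6482)/21.685=0.020 → t=0.246; u2·a0=0.2053·21.685=4.452 ≤ a1=10.368 → R1 fires; X=5 S=13 D=14 E=7
Draw 10: a1=9.360, a2=3.409, a3=6.110, a4=2.268, a0=21.147; τ=−ln(0.4985)/21.147=0.033 → t=0.279; u2·a0=0.7327·21.147=15.494; a1+a2=12.769 < 15.494 ≤ a1+…+a3=18.879 → R3 fires; X=7 S=12 D=16 E=7
Draw 11: a1=12.096, a2=3.409, a3=5.640, a4=2.268, a0=23.413; τ=−ln(0.2735)/23.413=0.055 → t=0.334; u2·a0=0.3599·23.413=8.426 ≤ a1=12.096 → R1 fires; X=6 S=13 D=17 E=7
Draw 12: a1=11.232, a2=3.409, a3=6.110, a4=2.268, a0=23.019; τ=−ln(0.2925)/23.019=0.053 → t=0.388; u2·a0=0.4276·23.019=9.843 ≤ a1=11.232 → R1 fires; X=5 S=14 D=18 E=7
Draw 13: a1=10.080, a2=3.409, a3=6.580, a4=2.268, a0=22.337; τ=−ln(0.7940)/22.337=0.010 → t=0.398; u2·a0=0.5251·22.337=11.729; a1=10.080 < 11.729 ≤ a1+a2=13.489 → R2 fires; X=5 S=14 D=20 E=8
Draw 14: a1=10.080, a2=3.896, a3=6.580, a4=2.592, a0=23.148; τ=−ln(0.2826)/23.148=0.055 → t=0.453 > T=0.44: stop.
Read off D at T=0.44: 20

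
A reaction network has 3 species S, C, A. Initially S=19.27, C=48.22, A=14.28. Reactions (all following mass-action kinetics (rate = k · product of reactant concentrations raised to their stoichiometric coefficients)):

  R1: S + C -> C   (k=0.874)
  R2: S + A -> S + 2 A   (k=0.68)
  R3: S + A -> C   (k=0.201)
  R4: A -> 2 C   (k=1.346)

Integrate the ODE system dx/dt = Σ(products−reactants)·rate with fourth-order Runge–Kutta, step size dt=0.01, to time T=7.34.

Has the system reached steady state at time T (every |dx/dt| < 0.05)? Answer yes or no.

RK4 with dt=0.01: 734 steps to T=7.34. Trajectory (selected grid times):
t=0.00: S=19.27 C=48.22 A=14.28
t=0.82: S=0.00 C=72.59 A=5.77
t=1.63: S=0.00 C=80.26 A=1.94
t=2.45: S=0.00 C=82.85 A=0.64
t=3.26: S=0.00 C=83.71 A=0.22
t=4.08: S=0.00 C=84.00 A=0.07
t=4.89: S=0.00 C=84.09 A=0.02
t=5.71: S=0.00 C=84.13 A=0.01
t=6.52: S=0.00 C=84.14 A=0.00
t=7.34: S=0.00 C=84.14 A=0.00
Rates at T: R1=0.0000, R2=0.0000, R3=0.0000, R4=0.0012
dx/dt at T (Σ net stoichiometry × rate): S=-0.0000, C=+0.0024, A=-0.0012
Largest |dx/dt| is |+0.0024| (C) < 0.05 → steady.

Steady state at T: yes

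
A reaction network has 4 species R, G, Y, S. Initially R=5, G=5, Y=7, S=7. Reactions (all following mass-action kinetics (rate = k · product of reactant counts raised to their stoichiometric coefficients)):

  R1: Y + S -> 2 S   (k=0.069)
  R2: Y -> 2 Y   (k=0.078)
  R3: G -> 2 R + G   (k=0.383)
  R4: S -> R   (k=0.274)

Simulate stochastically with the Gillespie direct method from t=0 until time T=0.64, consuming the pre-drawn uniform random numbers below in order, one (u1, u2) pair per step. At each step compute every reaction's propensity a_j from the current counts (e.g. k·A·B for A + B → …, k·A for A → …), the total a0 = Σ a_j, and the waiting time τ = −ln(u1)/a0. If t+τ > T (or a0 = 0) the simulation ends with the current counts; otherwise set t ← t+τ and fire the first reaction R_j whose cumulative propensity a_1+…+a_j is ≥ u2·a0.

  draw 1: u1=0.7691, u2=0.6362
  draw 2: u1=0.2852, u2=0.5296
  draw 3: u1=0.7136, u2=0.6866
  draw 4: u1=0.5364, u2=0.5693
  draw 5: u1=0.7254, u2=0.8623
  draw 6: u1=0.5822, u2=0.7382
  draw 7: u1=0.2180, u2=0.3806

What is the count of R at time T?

R at T = 16

t=0.000: R=5 G=5 Y=7 S=7
Draw 1: a1=3.381, a2=0.546, a3=1.915, a4=1.918, a0=7.760; τ=−ln(0.7691)/7.760=0.034 → t=0.034; u2·a0=0.6362·7.760=4.937; a1+a2=3.927 < 4.937 ≤ a1+…+a3=5.842 → R3 fires; R=7 G=5 Y=7 S=7
Draw 2: a1=3.381, a2=0.546, a3=1.915, a4=1.918, a0=7.760; τ=−ln(0.2852)/7.760=0.162 → t=0.196; u2·a0=0.5296·7.760=4.110; a1+a2=3.927 < 4.110 ≤ a1+…+a3=5.842 → R3 fires; R=9 G=5 Y=7 S=7
Draw 3: a1=3.381, a2=0.546, a3=1.915, a4=1.918, a0=7.760; τ=−ln(0.7136)/7.760=0.043 → t=0.239; u2·a0=0.6866·7.760=5.328; a1+a2=3.927 < 5.328 ≤ a1+…+a3=5.842 → R3 fires; R=11 G=5 Y=7 S=7
Draw 4: a1=3.381, a2=0.546, a3=1.915, a4=1.918, a0=7.760; τ=−ln(0.5364)/7.760=0.080 → t=0.319; u2·a0=0.5693·7.760=4.418; a1+a2=3.927 < 4.418 ≤ a1+…+a3=5.842 → R3 fires; R=13 G=5 Y=7 S=7
Draw 5: a1=3.381, a2=0.546, a3=1.915, a4=1.918, a0=7.760; τ=−ln(0.7254)/7.760=0.041 → t=0.361; u2·a0=0.8623·7.760=6.691; a1+…+a3=5.842 < 6.691 ≤ a1+…+a4=7.760 → R4 fires; R=14 G=5 Y=7 S=6
Draw 6: a1=2.898, a2=0.546, a3=1.915, a4=1.644, a0=7.003; τ=−ln(0.5822)/7.003=0.077 → t=0.438; u2·a0=0.7382·7.003=5.170; a1+a2=3.444 < 5.170 ≤ a1+…+a3=5.359 → R3 fires; R=16 G=5 Y=7 S=6
Draw 7: a1=2.898, a2=0.546, a3=1.915, a4=1.644, a0=7.003; τ=−ln(0.2180)/7.003=0.218 → t=0.655 > T=0.64: stop.
Read off R at T=0.64: 16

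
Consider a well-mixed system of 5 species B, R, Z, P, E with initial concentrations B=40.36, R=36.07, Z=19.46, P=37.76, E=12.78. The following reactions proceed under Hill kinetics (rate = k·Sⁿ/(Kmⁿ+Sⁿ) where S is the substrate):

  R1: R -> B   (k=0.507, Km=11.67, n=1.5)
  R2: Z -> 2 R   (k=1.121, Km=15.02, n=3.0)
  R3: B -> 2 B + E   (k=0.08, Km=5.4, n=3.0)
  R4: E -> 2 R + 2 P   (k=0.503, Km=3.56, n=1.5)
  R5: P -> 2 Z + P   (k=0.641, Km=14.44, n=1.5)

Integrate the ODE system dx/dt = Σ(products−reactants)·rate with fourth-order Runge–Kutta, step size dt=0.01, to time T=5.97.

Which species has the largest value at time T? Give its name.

Dominant species at T: R

RK4 with dt=0.01: 597 steps to T=5.97. Trajectory (selected grid times):
t=0.00: B=40.36 R=36.07 Z=19.46 P=37.76 E=12.78
t=0.66: B=40.70 R=37.38 Z=19.64 P=38.34 E=12.54
t=1.33: B=41.04 R=38.72 Z=19.81 P=38.92 E=12.31
t=1.99: B=41.38 R=40.04 Z=19.99 P=39.50 E=12.07
t=2.65: B=41.72 R=41.36 Z=20.16 P=40.07 E=11.84
t=3.32: B=42.07 R=42.71 Z=20.34 P=40.64 E=11.60
t=3.98: B=42.42 R=44.04 Z=20.51 P=41.21 E=11.37
t=4.64: B=42.77 R=45.38 Z=20.68 P=41.77 E=11.14
t=5.31: B=43.12 R=46.73 Z=20.85 P=42.34 E=10.91
t=5.97: B=43.47 R=48.07 Z=21.01 P=42.90 E=10.69
At T=5.97: B=43.47 R=48.07 Z=21.01 P=42.90 E=10.69; the largest is R.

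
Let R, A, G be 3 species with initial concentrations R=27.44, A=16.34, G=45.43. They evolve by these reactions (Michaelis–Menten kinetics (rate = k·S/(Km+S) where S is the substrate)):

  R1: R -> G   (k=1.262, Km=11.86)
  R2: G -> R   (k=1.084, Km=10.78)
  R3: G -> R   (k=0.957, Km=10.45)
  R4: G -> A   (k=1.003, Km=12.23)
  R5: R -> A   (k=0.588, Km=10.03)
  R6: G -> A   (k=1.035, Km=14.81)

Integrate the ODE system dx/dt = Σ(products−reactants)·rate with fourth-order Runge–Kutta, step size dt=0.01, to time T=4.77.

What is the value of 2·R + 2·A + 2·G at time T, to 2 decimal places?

Value at T = 178.42

Check how each reaction changes W = 2·R + 2·A + 2·G (weight of products minus weight of reactants):
R1: R -> G: (2·1) − (2·1) = 2 − 2 = 0
R2: G -> R: (2·1) − (2·1) = 2 − 2 = 0
R3: G -> R: (2·1) − (2·1) = 2 − 2 = 0
R4: G -> A: (2·1) − (2·1) = 2 − 2 = 0
R5: R -> A: (2·1) − (2·1) = 2 − 2 = 0
R6: G -> A: (2·1) − (2·1) = 2 − 2 = 0
Every reaction leaves W unchanged, so W is conserved and no simulation is needed: W(T) = W(0) = 2·27.44 + 2·16.34 + 2·45.43 = 178.42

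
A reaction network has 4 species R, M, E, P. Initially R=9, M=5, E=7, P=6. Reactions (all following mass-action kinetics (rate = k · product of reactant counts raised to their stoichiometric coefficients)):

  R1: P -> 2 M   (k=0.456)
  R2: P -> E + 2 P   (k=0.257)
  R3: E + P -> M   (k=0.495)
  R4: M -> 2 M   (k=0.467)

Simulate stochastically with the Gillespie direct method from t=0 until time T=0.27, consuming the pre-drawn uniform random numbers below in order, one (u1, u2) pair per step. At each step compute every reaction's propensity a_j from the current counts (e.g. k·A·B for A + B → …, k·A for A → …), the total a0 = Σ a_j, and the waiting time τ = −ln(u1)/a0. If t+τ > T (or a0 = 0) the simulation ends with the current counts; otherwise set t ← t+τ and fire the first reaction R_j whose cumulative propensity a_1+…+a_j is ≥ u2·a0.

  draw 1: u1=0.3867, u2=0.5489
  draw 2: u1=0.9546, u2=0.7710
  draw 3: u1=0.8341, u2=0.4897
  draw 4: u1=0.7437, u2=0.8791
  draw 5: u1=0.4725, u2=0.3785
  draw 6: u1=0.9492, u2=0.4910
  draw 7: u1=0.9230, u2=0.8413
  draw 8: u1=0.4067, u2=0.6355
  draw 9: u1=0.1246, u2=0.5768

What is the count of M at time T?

t=0.000: R=9 M=5 E=7 P=6
Draw 1: a1=2.736, a2=1.542, a3=20.790, a4=2.335, a0=27.403; τ=−ln(0.3867)/27.403=0.035 → t=0.035; u2·a0=0.5489·27.403=15.042; a1+a2=4.278 < 15.042 ≤ a1+…+a3=25.068 → R3 fires; R=9 M=6 E=6 P=5
Draw 2: a1=2.280, a2=1.285, a3=14.850, a4=2.802, a0=21.217; τ=−ln(0.9546)/21.217=0.002 → t=0.037; u2·a0=0.7710·21.217=16.358; a1+a2=3.565 < 16.358 ≤ a1+…+a3=18.415 → R3 fires; R=9 M=7 E=5 P=4
Draw 3: a1=1.824, a2=1.028, a3=9.900, a4=3.269, a0=16.021; τ=−ln(0.8341)/16.021=0.011 → t=0.048; u2·a0=0.4897·16.021=7.845; a1+a2=2.852 < 7.845 ≤ a1+…+a3=12.752 → R3 fires; R=9 M=8 E=4 P=3
Draw 4: a1=1.368, a2=0.771, a3=5.940, a4=3.736, a0=11.815; τ=−ln(0.7437)/11.815=0.025 → t=0.073; u2·a0=0.8791·11.815=10.387; a1+…+a3=8.079 < 10.387 ≤ a1+…+a4=11.815 → R4 fires; R=9 M=9 E=4 P=3
Draw 5: a1=1.368, a2=0.771, a3=5.940, a4=4.203, a0=12.282; τ=−ln(0.4725)/12.282=0.061 → t=0.134; u2·a0=0.3785·12.282=4.649; a1+a2=2.139 < 4.649 ≤ a1+…+a3=8.079 → R3 fires; R=9 M=10 E=3 P=2
Draw 6: a1=0.912, a2=0.514, a3=2.970, a4=4.670, a0=9.066; τ=−ln(0.9492)/9.066=0.006 → t=0.140; u2·a0=0.4910·9.066=4.451; a1+…+a3=4.396 < 4.451 ≤ a1+…+a4=9.066 → R4 fires; R=9 M=11 E=3 P=2
Draw 7: a1=0.912, a2=0.514, a3=2.970, a4=5.137, a0=9.533; τ=−ln(0.9230)/9.533=0.008 → t=0.148; u2·a0=0.8413·9.533=8.020; a1+…+a3=4.396 < 8.020 ≤ a1+…+a4=9.533 → R4 fires; R=9 M=12 E=3 P=2
Draw 8: a1=0.912, a2=0.514, a3=2.970, a4=5.604, a0=10.000; τ=−ln(0.4067)/10.000=0.090 → t=0.238; u2·a0=0.6355·10.000=6.355; a1+…+a3=4.396 < 6.355 ≤ a1+…+a4=10.000 → R4 fires; R=9 M=13 E=3 P=2
Draw 9: a1=0.912, a2=0.514, a3=2.970, a4=6.071, a0=10.467; τ=−ln(0.1246)/10.467=0.199 → t=0.437 > T=0.27: stop.
Read off M at T=0.27: 13

M at T = 13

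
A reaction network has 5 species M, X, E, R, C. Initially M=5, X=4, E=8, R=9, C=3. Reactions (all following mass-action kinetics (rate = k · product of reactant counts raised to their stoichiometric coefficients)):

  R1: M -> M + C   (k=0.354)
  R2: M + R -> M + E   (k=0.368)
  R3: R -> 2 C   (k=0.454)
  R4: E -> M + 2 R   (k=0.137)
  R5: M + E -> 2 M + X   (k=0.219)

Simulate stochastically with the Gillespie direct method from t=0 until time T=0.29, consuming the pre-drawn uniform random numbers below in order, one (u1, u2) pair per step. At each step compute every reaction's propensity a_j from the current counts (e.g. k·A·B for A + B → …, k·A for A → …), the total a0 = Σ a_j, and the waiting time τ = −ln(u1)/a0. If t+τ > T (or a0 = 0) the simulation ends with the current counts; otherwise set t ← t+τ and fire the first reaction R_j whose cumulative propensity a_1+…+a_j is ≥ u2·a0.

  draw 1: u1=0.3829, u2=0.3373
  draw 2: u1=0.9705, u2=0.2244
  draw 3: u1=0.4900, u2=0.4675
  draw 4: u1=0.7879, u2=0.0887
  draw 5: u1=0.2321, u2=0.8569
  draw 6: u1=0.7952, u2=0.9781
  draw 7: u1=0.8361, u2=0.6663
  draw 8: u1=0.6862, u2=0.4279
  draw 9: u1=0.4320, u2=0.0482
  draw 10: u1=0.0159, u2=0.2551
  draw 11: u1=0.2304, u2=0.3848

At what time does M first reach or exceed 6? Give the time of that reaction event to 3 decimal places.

Threshold first reached at t = 0.115

t=0.000: M=5 X=4 E=8 R=9 C=3
Draw 1: a1=1.770, a2=16.560, a3=4.086, a4=1.096, a5=8.760, a0=32.272; τ=−ln(0.3829)/32.272=0.030 → t=0.030; u2·a0=0.3373·32.272=10.885; a1=1.770 < 10.885 ≤ a1+a2=18.330 → R2 fires; M=5 X=4 E=9 R=8 C=3
Draw 2: a1=1.770, a2=14.720, a3=3.632, a4=1.233, a5=9.855, a0=31.210; τ=−ln(0.9705)/31.210=0.001 → t=0.031; u2·a0=0.2244·31.210=7.004; a1=1.770 < 7.004 ≤ a1+a2=16.490 → R2 fires; M=5 X=4 E=10 R=7 C=3
Draw 3: a1=1.770, a2=12.880, a3=3.178, a4=1.370, a5=10.950, a0=30.148; τ=−ln(0.4900)/30.148=0.024 → t=0.054; u2·a0=0.4675·30.148=14.094; a1=1.770 < 14.094 ≤ a1+a2=14.650 → R2 fires; M=5 X=4 E=11 R=6 C=3
Draw 4: a1=1.770, a2=11.040, a3=2.724, a4=1.507, a5=12.045, a0=29.086; τ=−ln(0.7879)/29.086=0.008 → t=0.063; u2·a0=0.0887·29.086=2.580; a1=1.770 < 2.580 ≤ a1+a2=12.810 → R2 fires; M=5 X=4 E=12 R=5 C=3
Draw 5: a1=1.770, a2=9.200, a3=2.270, a4=1.644, a5=13.140, a0=28.024; τ=−ln(0.2321)/28.024=0.052 → t=0.115; u2·a0=0.8569·28.024=24.014; a1+…+a4=14.884 < 24.014 ≤ a1+…+a5=28.024 → R5 fires; M=6 X=5 E=11 R=5 C=3
Draw 6: a1=2.124, a2=11.040, a3=2.270, a4=1.507, a5=14.454, a0=31.395; τ=−ln(0.7952)/31.395=0.007 → t=0.122; u2·a0=0.9781·31.395=30.707; a1+…+a4=16.941 < 30.707 ≤ a1+…+a5=31.395 → R5 fires; M=7 X=6 E=10 R=5 C=3
Draw 7: a1=2.478, a2=12.880, a3=2.270, a4=1.370, a5=15.330, a0=34.328; τ=−ln(0.8361)/34.328=0.005 → t=0.127; u2·a0=0.6663·34.328=22.873; a1+…+a4=18.998 < 22.873 ≤ a1+…+a5=34.328 → R5 fires; M=8 X=7 E=9 R=5 C=3
Draw 8: a1=2.832, a2=14.720, a3=2.270, a4=1.233, a5=15.768, a0=36.823; τ=−ln(0.6862)/36.823=0.010 → t=0.137; u2·a0=0.4279·36.823=15.757; a1=2.832 < 15.757 ≤ a1+a2=17.552 → R2 fires; M=8 X=7 E=10 R=4 C=3
Draw 9: a1=2.832, a2=11.776, a3=1.816, a4=1.370, a5=17.520, a0=35.314; τ=−ln(0.4320)/35.314=0.024 → t=0.161; u2·a0=0.0482·35.314=1.702 ≤ a1=2.832 → R1 fires; M=8 X=7 E=10 R=4 C=4
Draw 10: a1=2.832, a2=11.776, a3=1.816, a4=1.370, a5=17.520, a0=35.314; τ=−ln(0.0159)/35.314=0.117 → t=0.278; u2·a0=0.2551·35.314=9.009; a1=2.832 < 9.009 ≤ a1+a2=14.608 → R2 fires; M=8 X=7 E=11 R=3 C=4
Draw 11: a1=2.832, a2=8.832, a3=1.362, a4=1.507, a5=19.272, a0=33.805; τ=−ln(0.2304)/33.805=0.043 → t=0.322 > T=0.29: stop.
M first becomes ≥ 6 when it reaches 6 at the event at t=0.115.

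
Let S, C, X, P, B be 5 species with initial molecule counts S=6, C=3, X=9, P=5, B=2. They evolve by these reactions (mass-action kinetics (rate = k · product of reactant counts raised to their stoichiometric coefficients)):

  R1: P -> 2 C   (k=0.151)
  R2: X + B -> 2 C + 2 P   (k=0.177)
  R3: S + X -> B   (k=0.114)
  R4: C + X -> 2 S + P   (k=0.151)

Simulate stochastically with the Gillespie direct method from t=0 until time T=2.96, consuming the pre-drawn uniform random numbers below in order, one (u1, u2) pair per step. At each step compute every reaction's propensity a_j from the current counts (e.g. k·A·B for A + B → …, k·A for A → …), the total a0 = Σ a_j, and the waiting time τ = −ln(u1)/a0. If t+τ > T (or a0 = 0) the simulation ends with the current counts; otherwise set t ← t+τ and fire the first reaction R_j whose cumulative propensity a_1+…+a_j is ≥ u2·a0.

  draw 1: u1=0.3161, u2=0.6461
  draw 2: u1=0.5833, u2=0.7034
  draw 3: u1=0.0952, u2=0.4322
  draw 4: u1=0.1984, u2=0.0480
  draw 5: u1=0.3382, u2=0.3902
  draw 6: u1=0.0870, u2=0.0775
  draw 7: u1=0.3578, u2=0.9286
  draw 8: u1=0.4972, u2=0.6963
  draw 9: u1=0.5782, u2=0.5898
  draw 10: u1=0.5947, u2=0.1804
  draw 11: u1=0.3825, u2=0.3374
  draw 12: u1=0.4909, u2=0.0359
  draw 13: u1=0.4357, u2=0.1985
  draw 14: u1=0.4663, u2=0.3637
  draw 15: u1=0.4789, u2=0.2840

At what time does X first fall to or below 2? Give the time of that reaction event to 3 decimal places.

t=0.000: S=6 C=3 X=9 P=5 B=2
Draw 1: a1=0.755, a2=3.186, a3=6.156, a4=4.077, a0=14.174; τ=−ln(0.3161)/14.174=0.081 → t=0.081; u2·a0=0.6461·14.174=9.158; a1+a2=3.941 < 9.158 ≤ a1+…+a3=10.097 → R3 fires; S=5 C=3 X=8 P=5 B=3
Draw 2: a1=0.755, a2=4.248, a3=4.560, a4=3.624, a0=13.187; τ=−ln(0.5833)/13.187=0.041 → t=0.122; u2·a0=0.7034·13.187=9.276; a1+a2=5.003 < 9.276 ≤ a1+…+a3=9.563 → R3 fires; S=4 C=3 X=7 P=5 B=4
Draw 3: a1=0.755, a2=4.956, a3=3.192, a4=3.171, a0=12.074; τ=−ln(0.0952)/12.074=0.195 → t=0.317; u2·a0=0.4322·12.074=5.218; a1=0.755 < 5.218 ≤ a1+a2=5.711 → R2 fires; S=4 C=5 X=6 P=7 B=3
Draw 4: a1=1.057, a2=3.186, a3=2.736, a4=4.530, a0=11.509; τ=−ln(0.1984)/11.509=0.141 → t=0.457; u2·a0=0.0480·11.509=0.552 ≤ a1=1.057 → R1 fires; S=4 C=7 X=6 P=6 B=3
Draw 5: a1=0.906, a2=3.186, a3=2.736, a4=6.342, a0=13.170; τ=−ln(0.3382)/13.170=0.082 → t=0.540; u2·a0=0.3902·13.170=5.139; a1+a2=4.092 < 5.139 ≤ a1+…+a3=6.828 → R3 fires; S=3 C=7 X=5 P=6 B=4
Draw 6: a1=0.906, a2=3.540, a3=1.710, a4=5.285, a0=11.441; τ=−ln(0.0870)/11.441=0.213 → t=0.753; u2·a0=0.0775·11.441=0.887 ≤ a1=0.906 → R1 fires; S=3 C=9 X=5 P=5 B=4
Draw 7: a1=0.755, a2=3.540, a3=1.710, a4=6.795, a0=12.800; τ=−ln(0.3578)/12.800=0.080 → t=0.833; u2·a0=0.9286·12.800=11.886; a1+…+a3=6.005 < 11.886 ≤ a1+…+a4=12.800 → R4 fires; S=5 C=8 X=4 P=6 B=4
Draw 8: a1=0.906, a2=2.832, a3=2.280, a4=4.832, a0=10.850; τ=−ln(0.4972)/10.850=0.064 → t=0.898; u2·a0=0.6963·10.850=7.555; a1+…+a3=6.018 < 7.555 ≤ a1+…+a4=10.850 → R4 fires; S=7 C=7 X=3 P=7 B=4
Draw 9: a1=1.057, a2=2.124, a3=2.394, a4=3.171, a0=8.746; τ=−ln(0.5782)/8.746=0.063 → t=0.961; u2·a0=0.5898·8.746=5.158; a1+a2=3.181 < 5.158 ≤ a1+…+a3=5.575 → R3 fires; S=6 C=7 X=2 P=7 B=5
Draw 10: a1=1.057, a2=1.770, a3=1.368, a4=2.114, a0=6.309; τ=−ln(0.5947)/6.309=0.082 → t=1.043; u2·a0=0.1804·6.309=1.138; a1=1.057 < 1.138 ≤ a1+a2=2.827 → R2 fires; S=6 C=9 X=1 P=9 B=4
Draw 11: a1=1.359, a2=0.708, a3=0.684, a4=1.359, a0=4.110; τ=−ln(0.3825)/4.110=0.234 → t=1.277; u2·a0=0.3374·4.110=1.387; a1=1.359 < 1.387 ≤ a1+a2=2.067 → R2 fires; S=6 C=11 X=0 P=11 B=3
Draw 12: a1=1.661, a2=0.000, a3=0.000, a4=0.000, a0=1.661; τ=−ln(0.4909)/1.661=0.428 → t=1.705; u2·a0=0.0359·1.661=0.060 ≤ a1=1.661 → R1 fires; S=6 C=13 X=0 P=10 B=3
Draw 13: a1=1.510, a2=0.000, a3=0.000, a4=0.000, a0=1.510; τ=−ln(0.4357)/1.510=0.550 → t=2.255; u2·a0=0.1985·1.510=0.300 ≤ a1=1.510 → R1 fires; S=6 C=15 X=0 P=9 B=3
Draw 14: a1=1.359, a2=0.000, a3=0.000, a4=0.000, a0=1.359; τ=−ln(0.4663)/1.359=0.561 → t=2.817; u2·a0=0.3637·1.359=0.494 ≤ a1=1.359 → R1 fires; S=6 C=17 X=0 P=8 B=3
Draw 15: a1=1.208, a2=0.000, a3=0.000, a4=0.000, a0=1.208; τ=−ln(0.4789)/1.208=0.609 → t=3.426 > T=2.96: stop.
X first becomes ≤ 2 when it reaches 2 at the event at t=0.961.

Threshold first reached at t = 0.961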